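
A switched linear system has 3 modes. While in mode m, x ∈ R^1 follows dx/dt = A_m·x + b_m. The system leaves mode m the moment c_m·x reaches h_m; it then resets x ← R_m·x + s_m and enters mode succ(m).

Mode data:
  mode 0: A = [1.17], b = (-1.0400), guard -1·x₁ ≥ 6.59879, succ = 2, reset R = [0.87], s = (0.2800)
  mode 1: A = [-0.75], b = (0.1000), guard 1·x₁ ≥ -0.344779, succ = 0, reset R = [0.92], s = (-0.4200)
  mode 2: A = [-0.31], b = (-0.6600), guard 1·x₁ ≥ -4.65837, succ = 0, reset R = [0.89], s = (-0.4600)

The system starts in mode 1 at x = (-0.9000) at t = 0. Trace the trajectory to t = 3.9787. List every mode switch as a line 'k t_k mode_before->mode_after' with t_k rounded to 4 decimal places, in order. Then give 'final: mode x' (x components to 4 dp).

Mode 1: guard c·x = -0.3448 hit at Δt = 1.0276 (t = 1.0276), x⁻ = (-0.3448) → reset → x⁺ = (-0.7372), jump to mode 0
Mode 0: guard c·x = 6.5988 hit at Δt = 1.3052 (t = 2.3328), x⁻ = (-6.5988) → reset → x⁺ = (-5.4609), jump to mode 2
Mode 2: guard c·x = -4.6584 hit at Δt = 0.8890 (t = 3.2218), x⁻ = (-4.6584) → reset → x⁺ = (-4.6059), jump to mode 0
Mode 0: guard c·x = 6.5988 hit at Δt = 0.2645 (t = 3.4863), x⁻ = (-6.5988) → reset → x⁺ = (-5.4609), jump to mode 2
Mode 2: flow for 0.4924 to horizon, guard not reached → x = (-4.9893)

1 1.0276 1->0
2 2.3328 0->2
3 3.2218 2->0
4 3.4863 0->2
final: 2 -4.9893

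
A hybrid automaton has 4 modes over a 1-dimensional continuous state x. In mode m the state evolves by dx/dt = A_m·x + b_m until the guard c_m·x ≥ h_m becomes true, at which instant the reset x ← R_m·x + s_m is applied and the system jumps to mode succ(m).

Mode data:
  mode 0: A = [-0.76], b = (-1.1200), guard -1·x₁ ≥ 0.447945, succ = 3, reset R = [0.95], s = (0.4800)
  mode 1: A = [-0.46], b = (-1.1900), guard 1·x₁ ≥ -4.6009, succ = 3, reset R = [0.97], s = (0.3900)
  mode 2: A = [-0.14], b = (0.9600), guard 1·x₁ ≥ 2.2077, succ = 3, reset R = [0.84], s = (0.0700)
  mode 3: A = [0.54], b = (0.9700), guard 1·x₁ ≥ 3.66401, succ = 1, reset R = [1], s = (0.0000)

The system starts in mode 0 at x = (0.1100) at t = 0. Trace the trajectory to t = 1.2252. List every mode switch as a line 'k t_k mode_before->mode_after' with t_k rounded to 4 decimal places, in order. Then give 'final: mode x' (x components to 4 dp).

Mode 0: guard c·x = 0.4479 hit at Δt = 0.5715 (t = 0.5715), x⁻ = (-0.4479) → reset → x⁺ = (0.0545), jump to mode 3
Mode 3: flow for 0.6537 to horizon, guard not reached → x = (0.8379)

1 0.5715 0->3
final: 3 0.8379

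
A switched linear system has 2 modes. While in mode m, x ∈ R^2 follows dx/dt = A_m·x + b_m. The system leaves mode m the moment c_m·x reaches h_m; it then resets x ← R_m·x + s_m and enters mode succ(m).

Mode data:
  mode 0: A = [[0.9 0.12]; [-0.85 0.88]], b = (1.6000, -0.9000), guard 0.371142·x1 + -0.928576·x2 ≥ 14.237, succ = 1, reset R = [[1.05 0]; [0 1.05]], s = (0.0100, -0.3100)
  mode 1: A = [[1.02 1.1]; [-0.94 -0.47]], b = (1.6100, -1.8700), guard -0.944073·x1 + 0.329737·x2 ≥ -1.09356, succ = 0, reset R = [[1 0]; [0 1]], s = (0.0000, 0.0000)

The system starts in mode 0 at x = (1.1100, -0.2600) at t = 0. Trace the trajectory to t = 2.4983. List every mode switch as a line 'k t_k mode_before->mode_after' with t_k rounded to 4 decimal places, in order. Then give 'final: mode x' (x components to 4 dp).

Mode 0: guard c·x = 14.2370 hit at Δt = 1.4794 (t = 1.4794), x⁻ = (8.0024, -12.1336) → reset → x⁺ = (8.4125, -13.0503), jump to mode 1
Mode 1: flow for 1.0189 to horizon, guard not reached → x = (-0.3317, -12.9837)

1 1.4794 0->1
final: 1 -0.3317 -12.9837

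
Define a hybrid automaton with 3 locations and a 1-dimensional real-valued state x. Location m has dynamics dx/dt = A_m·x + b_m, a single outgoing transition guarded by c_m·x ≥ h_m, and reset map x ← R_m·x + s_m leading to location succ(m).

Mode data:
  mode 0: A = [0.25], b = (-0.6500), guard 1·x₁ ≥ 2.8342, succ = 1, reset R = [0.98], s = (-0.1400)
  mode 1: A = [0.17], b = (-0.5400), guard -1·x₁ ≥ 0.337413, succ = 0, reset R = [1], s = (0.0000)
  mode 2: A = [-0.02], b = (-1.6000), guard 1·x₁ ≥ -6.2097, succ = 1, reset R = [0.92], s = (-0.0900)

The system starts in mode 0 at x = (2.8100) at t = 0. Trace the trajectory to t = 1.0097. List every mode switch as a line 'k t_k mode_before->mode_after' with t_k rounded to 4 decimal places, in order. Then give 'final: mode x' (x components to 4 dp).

1 0.4363 0->1
final: 1 2.5823

Mode 0: guard c·x = 2.8342 hit at Δt = 0.4363 (t = 0.4363), x⁻ = (2.8342) → reset → x⁺ = (2.6375), jump to mode 1
Mode 1: flow for 0.5734 to horizon, guard not reached → x = (2.5823)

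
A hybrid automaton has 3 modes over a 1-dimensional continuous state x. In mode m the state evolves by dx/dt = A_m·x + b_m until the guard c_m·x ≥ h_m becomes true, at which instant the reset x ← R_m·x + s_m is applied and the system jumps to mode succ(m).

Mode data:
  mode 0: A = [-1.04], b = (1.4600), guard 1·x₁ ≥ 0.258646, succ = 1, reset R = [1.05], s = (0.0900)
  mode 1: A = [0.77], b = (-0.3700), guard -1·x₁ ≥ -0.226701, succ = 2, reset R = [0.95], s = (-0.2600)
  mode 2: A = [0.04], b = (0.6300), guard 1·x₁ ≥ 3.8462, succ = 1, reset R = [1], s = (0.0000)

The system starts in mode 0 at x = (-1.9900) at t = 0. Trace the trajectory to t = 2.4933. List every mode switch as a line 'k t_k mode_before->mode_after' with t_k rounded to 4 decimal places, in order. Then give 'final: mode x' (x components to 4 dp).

Mode 0: guard c·x = 0.2586 hit at Δt = 1.0446 (t = 1.0446), x⁻ = (0.2586) → reset → x⁺ = (0.3616), jump to mode 1
Mode 1: guard c·x = -0.2267 hit at Δt = 0.9844 (t = 2.0290), x⁻ = (0.2267) → reset → x⁺ = (-0.0446), jump to mode 2
Mode 2: flow for 0.4643 to horizon, guard not reached → x = (0.2498)

1 1.0446 0->1
2 2.0290 1->2
final: 2 0.2498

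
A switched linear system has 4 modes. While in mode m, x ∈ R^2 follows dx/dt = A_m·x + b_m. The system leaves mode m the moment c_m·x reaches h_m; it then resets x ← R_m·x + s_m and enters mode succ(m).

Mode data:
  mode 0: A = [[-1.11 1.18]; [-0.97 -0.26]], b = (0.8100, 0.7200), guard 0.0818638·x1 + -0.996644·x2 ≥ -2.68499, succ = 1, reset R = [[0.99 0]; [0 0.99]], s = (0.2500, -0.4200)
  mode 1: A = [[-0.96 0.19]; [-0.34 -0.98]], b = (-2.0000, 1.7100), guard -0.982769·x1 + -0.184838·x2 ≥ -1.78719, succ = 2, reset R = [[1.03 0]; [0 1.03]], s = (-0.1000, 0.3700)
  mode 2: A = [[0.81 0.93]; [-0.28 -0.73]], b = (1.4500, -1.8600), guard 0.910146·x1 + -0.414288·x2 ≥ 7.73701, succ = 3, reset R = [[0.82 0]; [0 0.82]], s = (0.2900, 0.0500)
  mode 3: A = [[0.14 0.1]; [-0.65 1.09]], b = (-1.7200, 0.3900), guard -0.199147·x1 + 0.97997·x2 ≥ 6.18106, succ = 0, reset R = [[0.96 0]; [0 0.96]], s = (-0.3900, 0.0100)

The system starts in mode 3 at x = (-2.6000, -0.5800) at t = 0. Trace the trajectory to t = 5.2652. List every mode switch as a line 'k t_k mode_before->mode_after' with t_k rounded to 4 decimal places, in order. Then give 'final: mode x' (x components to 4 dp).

1 1.2639 3->0
2 2.8054 0->1
3 3.3926 1->2
4 4.6068 2->3
final: 3 5.8485 -6.2930

Mode 3: guard c·x = 6.1811 hit at Δt = 1.2639 (t = 1.2639), x⁻ = (-5.2854, 5.2333) → reset → x⁺ = (-5.4640, 5.0340), jump to mode 0
Mode 0: guard c·x = -2.6850 hit at Δt = 1.5415 (t = 2.8054), x⁻ = (3.6460, 2.9935) → reset → x⁺ = (3.8595, 2.5436), jump to mode 1
Mode 1: guard c·x = -1.7872 hit at Δt = 0.5872 (t = 3.3926), x⁻ = (1.4758, 1.8222) → reset → x⁺ = (1.4201, 2.2468), jump to mode 2
Mode 2: guard c·x = 7.7370 hit at Δt = 1.2142 (t = 4.6068), x⁻ = (7.7386, -1.6745) → reset → x⁺ = (6.6357, -1.3231), jump to mode 3
Mode 3: flow for 0.6584 to horizon, guard not reached → x = (5.8485, -6.2930)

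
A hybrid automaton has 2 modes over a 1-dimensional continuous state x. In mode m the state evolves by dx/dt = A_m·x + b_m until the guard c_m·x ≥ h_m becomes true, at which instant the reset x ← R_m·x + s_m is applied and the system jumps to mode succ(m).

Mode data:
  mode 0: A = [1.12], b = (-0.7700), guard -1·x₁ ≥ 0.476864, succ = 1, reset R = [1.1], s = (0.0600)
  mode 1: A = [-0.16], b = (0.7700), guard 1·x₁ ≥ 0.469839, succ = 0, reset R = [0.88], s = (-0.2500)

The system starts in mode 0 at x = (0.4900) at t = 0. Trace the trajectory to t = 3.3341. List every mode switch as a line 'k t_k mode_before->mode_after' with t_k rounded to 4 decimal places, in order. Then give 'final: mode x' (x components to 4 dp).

1 1.5841 0->1
2 2.8021 1->0
final: 0 -0.2634

Mode 0: guard c·x = 0.4769 hit at Δt = 1.5841 (t = 1.5841), x⁻ = (-0.4769) → reset → x⁺ = (-0.4646), jump to mode 1
Mode 1: guard c·x = 0.4698 hit at Δt = 1.2180 (t = 2.8021), x⁻ = (0.4698) → reset → x⁺ = (0.1635), jump to mode 0
Mode 0: flow for 0.5320 to horizon, guard not reached → x = (-0.2634)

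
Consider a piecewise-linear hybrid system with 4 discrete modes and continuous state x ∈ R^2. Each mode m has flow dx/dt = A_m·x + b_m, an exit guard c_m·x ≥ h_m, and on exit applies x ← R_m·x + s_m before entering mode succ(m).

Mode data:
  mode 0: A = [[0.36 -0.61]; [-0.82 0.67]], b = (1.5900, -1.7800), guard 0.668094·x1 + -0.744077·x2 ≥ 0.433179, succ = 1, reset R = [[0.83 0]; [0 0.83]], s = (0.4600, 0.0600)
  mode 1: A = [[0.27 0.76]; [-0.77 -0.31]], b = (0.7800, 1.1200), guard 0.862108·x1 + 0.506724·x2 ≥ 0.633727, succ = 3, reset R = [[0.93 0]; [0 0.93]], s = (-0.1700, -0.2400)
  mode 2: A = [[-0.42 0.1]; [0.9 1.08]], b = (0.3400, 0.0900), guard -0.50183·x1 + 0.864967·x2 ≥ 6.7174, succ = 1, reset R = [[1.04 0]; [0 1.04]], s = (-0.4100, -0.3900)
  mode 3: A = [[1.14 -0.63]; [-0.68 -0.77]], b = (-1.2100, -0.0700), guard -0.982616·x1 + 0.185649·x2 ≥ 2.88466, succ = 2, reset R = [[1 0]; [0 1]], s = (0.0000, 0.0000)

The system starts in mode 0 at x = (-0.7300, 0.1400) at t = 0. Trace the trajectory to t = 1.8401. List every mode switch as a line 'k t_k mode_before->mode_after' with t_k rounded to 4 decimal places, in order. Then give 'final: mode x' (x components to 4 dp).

1 0.4626 0->1
2 0.9152 1->3
final: 3 0.0272 -0.3501

Mode 0: guard c·x = 0.4332 hit at Δt = 0.4626 (t = 0.4626), x⁻ = (-0.0087, -0.5900) → reset → x⁺ = (0.4528, -0.4297), jump to mode 1
Mode 1: guard c·x = 0.6337 hit at Δt = 0.4526 (t = 0.9152), x⁻ = (0.7940, -0.1003) → reset → x⁺ = (0.5684, -0.3332), jump to mode 3
Mode 3: flow for 0.9249 to horizon, guard not reached → x = (0.0272, -0.3501)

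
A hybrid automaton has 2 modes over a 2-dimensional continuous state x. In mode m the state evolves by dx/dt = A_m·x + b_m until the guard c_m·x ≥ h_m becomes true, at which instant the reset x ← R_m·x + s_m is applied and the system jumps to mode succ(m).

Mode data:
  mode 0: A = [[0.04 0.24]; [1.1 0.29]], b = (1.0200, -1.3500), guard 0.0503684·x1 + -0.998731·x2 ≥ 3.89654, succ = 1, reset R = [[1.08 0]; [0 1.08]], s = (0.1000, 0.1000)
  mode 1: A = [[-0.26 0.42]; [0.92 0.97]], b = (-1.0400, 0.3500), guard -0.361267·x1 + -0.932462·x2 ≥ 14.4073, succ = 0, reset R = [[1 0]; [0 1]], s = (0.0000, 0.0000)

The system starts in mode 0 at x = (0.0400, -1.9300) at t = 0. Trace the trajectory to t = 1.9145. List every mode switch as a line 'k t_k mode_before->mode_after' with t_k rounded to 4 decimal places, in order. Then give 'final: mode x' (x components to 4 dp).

1 1.0204 0->1
final: 1 -2.6369 -10.1805

Mode 0: guard c·x = 3.8965 hit at Δt = 1.0204 (t = 1.0204), x⁻ = (0.3832, -3.8822) → reset → x⁺ = (0.5138, -4.0927), jump to mode 1
Mode 1: flow for 0.8941 to horizon, guard not reached → x = (-2.6369, -10.1805)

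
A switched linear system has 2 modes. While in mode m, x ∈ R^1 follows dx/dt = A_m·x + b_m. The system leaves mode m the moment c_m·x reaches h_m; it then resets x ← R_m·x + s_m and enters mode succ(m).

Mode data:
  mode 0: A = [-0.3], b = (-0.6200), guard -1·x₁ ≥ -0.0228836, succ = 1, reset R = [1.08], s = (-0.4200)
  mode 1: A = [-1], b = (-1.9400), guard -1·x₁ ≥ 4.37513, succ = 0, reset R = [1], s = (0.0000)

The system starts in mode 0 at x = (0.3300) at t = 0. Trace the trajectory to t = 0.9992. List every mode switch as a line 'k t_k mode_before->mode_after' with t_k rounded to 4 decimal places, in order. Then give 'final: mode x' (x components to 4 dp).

Mode 0: guard c·x = -0.0229 hit at Δt = 0.4571 (t = 0.4571), x⁻ = (0.0229) → reset → x⁺ = (-0.3953), jump to mode 1
Mode 1: flow for 0.5421 to horizon, guard not reached → x = (-1.0417)

1 0.4571 0->1
final: 1 -1.0417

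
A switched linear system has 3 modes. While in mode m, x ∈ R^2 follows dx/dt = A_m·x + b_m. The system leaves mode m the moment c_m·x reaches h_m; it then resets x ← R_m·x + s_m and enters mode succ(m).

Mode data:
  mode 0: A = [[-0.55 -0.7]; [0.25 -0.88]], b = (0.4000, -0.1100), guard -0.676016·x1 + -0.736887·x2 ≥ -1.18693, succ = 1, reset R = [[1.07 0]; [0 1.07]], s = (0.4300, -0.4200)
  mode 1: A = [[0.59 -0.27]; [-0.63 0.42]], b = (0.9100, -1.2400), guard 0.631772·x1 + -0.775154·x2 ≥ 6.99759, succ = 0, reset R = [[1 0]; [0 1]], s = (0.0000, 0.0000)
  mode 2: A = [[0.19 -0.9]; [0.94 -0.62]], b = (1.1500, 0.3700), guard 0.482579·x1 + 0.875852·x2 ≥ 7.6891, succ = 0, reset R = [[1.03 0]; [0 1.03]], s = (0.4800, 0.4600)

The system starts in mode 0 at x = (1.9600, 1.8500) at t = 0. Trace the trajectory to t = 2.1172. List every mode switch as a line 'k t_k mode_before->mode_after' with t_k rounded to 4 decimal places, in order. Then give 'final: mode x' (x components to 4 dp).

Mode 0: guard c·x = -1.1869 hit at Δt = 0.9723 (t = 0.9723), x⁻ = (0.7676, 0.9066) → reset → x⁺ = (1.2513, 0.5500), jump to mode 1
Mode 1: flow for 1.1449 to horizon, guard not reached → x = (4.2888, -3.1474)

1 0.9723 0->1
final: 1 4.2888 -3.1474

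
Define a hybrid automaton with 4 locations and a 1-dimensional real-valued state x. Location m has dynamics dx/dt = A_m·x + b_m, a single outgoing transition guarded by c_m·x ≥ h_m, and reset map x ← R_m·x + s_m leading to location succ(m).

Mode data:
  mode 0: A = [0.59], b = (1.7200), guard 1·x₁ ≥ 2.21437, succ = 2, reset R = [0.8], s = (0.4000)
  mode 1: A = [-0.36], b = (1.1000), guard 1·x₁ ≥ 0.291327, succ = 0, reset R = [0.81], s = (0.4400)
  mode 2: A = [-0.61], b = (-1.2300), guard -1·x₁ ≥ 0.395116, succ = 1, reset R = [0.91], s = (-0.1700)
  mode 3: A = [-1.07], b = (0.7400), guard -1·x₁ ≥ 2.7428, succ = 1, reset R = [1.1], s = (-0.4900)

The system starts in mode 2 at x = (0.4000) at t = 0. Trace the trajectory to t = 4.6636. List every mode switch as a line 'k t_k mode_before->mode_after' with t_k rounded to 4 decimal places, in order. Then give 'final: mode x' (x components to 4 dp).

1 0.6542 2->1
2 1.3765 1->0
3 1.9808 0->2
4 3.5365 2->1
5 4.2588 1->0
final: 0 1.6447

Mode 2: guard c·x = 0.3951 hit at Δt = 0.6542 (t = 0.6542), x⁻ = (-0.3951) → reset → x⁺ = (-0.5296), jump to mode 1
Mode 1: guard c·x = 0.2913 hit at Δt = 0.7223 (t = 1.3765), x⁻ = (0.2913) → reset → x⁺ = (0.6760), jump to mode 0
Mode 0: guard c·x = 2.2144 hit at Δt = 0.6043 (t = 1.9808), x⁻ = (2.2144) → reset → x⁺ = (2.1715), jump to mode 2
Mode 2: guard c·x = 0.3951 hit at Δt = 1.5557 (t = 3.5365), x⁻ = (-0.3951) → reset → x⁺ = (-0.5296), jump to mode 1
Mode 1: guard c·x = 0.2913 hit at Δt = 0.7223 (t = 4.2588), x⁻ = (0.2913) → reset → x⁺ = (0.6760), jump to mode 0
Mode 0: flow for 0.4048 to horizon, guard not reached → x = (1.6447)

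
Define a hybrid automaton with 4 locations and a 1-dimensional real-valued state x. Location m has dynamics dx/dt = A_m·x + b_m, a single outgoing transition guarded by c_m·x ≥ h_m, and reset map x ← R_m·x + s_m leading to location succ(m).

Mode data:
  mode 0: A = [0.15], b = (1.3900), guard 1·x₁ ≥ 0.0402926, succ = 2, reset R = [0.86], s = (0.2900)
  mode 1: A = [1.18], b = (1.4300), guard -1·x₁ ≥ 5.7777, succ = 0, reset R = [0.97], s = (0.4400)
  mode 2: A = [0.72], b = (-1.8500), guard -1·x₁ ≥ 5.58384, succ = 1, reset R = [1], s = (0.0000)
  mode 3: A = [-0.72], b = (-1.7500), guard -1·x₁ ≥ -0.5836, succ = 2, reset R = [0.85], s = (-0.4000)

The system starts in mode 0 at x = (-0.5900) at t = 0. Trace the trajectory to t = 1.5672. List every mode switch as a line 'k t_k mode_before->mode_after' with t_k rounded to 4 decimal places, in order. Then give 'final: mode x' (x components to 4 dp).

Mode 0: guard c·x = 0.0403 hit at Δt = 0.4675 (t = 0.4675), x⁻ = (0.0403) → reset → x⁺ = (0.3247), jump to mode 2
Mode 2: flow for 1.0997 to horizon, guard not reached → x = (-2.3856)

1 0.4675 0->2
final: 2 -2.3856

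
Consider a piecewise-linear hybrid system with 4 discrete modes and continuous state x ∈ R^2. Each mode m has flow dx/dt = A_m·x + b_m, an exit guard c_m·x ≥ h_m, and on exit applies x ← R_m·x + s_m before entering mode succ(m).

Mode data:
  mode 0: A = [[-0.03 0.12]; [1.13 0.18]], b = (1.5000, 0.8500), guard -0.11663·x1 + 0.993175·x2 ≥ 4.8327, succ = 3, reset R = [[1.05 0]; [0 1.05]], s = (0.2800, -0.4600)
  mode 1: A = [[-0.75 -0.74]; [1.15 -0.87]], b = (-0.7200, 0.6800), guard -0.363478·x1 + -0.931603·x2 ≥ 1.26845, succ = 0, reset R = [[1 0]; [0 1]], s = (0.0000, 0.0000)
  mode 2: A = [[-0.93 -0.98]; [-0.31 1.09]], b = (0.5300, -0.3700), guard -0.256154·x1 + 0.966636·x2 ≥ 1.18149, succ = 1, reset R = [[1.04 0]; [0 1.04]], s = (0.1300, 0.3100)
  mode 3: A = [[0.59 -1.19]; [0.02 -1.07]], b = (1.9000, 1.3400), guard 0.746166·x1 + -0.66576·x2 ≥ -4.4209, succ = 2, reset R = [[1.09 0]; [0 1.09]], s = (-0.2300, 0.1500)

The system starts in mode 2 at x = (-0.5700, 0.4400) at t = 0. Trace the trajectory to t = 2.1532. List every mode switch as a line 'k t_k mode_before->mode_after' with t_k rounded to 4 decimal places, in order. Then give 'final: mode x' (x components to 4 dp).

Mode 2: guard c·x = 1.1815 hit at Δt = 1.3292 (t = 1.3292), x⁻ = (-0.3454, 1.1307) → reset → x⁺ = (-0.2292, 1.4860), jump to mode 1
Mode 1: flow for 0.8240 to horizon, guard not reached → x = (-1.0264, 0.6117)

1 1.3292 2->1
final: 1 -1.0264 0.6117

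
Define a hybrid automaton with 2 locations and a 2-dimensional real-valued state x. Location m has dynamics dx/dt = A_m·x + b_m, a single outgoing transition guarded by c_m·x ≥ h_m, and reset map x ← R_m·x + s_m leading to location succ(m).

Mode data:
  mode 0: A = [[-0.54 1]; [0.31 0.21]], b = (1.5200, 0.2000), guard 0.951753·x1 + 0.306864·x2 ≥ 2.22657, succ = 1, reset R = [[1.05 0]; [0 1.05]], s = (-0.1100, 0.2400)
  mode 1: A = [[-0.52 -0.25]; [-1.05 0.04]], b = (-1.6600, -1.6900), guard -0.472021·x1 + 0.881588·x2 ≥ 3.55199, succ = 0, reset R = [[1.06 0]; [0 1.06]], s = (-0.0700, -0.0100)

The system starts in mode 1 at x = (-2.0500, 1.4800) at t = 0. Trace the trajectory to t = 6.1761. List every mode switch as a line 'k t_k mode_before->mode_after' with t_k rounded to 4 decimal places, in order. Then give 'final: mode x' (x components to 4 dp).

Mode 1: guard c·x = 3.5520 hit at Δt = 1.0018 (t = 1.0018), x⁻ = (-2.8938, 2.4797) → reset → x⁺ = (-3.1374, 2.6184), jump to mode 0
Mode 0: guard c·x = 2.2266 hit at Δt = 0.9523 (t = 1.9541), x⁻ = (1.3278, 3.1376) → reset → x⁺ = (1.2842, 3.5345), jump to mode 1
Mode 1: guard c·x = 3.5520 hit at Δt = 2.4620 (t = 4.4161), x⁻ = (-2.7083, 2.5790) → reset → x⁺ = (-2.9408, 2.7238), jump to mode 0
Mode 0: guard c·x = 2.2266 hit at Δt = 0.8864 (t = 5.3026), x⁻ = (1.2928, 3.2462) → reset → x⁺ = (1.2474, 3.6486), jump to mode 1
Mode 1: flow for 0.8735 to horizon, guard not reached → x = (-0.8484, 2.1821)

1 1.0018 1->0
2 1.9541 0->1
3 4.4161 1->0
4 5.3026 0->1
final: 1 -0.8484 2.1821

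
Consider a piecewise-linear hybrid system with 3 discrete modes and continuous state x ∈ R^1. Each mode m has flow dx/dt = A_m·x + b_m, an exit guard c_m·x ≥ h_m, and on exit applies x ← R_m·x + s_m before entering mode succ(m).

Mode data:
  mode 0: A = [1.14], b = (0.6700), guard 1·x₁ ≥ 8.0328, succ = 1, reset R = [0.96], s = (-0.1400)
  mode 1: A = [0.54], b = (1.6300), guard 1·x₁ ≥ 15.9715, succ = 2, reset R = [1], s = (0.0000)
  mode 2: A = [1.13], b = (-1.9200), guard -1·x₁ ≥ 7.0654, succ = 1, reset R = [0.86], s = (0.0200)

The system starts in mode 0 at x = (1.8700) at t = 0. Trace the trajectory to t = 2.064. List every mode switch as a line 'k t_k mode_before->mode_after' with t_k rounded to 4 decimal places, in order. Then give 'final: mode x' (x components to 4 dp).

1 1.1008 0->1
final: 1 14.7964

Mode 0: guard c·x = 8.0328 hit at Δt = 1.1008 (t = 1.1008), x⁻ = (8.0328) → reset → x⁺ = (7.5715), jump to mode 1
Mode 1: flow for 0.9632 to horizon, guard not reached → x = (14.7964)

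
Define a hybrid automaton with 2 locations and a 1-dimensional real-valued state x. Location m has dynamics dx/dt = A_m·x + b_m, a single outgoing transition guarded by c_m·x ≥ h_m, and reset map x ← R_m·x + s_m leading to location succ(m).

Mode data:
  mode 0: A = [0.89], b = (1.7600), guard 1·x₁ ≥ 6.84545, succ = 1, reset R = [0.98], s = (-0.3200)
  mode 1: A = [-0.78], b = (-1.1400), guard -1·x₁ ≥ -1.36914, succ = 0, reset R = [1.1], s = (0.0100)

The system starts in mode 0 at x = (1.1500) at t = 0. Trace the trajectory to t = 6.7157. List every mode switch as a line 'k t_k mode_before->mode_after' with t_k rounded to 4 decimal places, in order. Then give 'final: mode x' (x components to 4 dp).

1 1.1653 0->1
2 2.4730 1->0
3 3.5139 0->1
4 4.8216 1->0
5 5.8626 0->1
final: 1 2.5738

Mode 0: guard c·x = 6.8454 hit at Δt = 1.1653 (t = 1.1653), x⁻ = (6.8454) → reset → x⁺ = (6.3885), jump to mode 1
Mode 1: guard c·x = -1.3691 hit at Δt = 1.3077 (t = 2.4730), x⁻ = (1.3691) → reset → x⁺ = (1.5161), jump to mode 0
Mode 0: guard c·x = 6.8454 hit at Δt = 1.0409 (t = 3.5139), x⁻ = (6.8454) → reset → x⁺ = (6.3885), jump to mode 1
Mode 1: guard c·x = -1.3691 hit at Δt = 1.3077 (t = 4.8216), x⁻ = (1.3691) → reset → x⁺ = (1.5161), jump to mode 0
Mode 0: guard c·x = 6.8454 hit at Δt = 1.0409 (t = 5.8626), x⁻ = (6.8454) → reset → x⁺ = (6.3885), jump to mode 1
Mode 1: flow for 0.8531 to horizon, guard not reached → x = (2.5738)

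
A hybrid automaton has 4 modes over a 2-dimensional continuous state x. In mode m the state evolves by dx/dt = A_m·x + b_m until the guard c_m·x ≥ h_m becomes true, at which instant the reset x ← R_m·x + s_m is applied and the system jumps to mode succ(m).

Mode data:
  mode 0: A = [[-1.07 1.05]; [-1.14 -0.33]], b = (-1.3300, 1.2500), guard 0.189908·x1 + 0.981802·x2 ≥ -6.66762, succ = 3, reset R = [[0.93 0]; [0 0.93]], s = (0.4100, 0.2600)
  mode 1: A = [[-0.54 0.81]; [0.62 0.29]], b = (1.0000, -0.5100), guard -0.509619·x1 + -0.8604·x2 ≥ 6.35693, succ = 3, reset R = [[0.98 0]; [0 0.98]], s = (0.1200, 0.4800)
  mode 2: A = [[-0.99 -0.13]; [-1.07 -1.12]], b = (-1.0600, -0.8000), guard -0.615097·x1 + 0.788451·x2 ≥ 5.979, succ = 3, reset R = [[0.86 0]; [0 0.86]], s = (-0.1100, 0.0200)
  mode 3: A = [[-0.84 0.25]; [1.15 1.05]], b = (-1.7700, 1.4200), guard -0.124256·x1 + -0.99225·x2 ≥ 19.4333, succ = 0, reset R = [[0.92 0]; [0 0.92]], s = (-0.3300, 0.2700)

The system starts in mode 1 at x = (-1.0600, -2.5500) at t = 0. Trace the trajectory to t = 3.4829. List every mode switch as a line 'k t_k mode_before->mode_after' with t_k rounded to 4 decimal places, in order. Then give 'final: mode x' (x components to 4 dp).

Mode 1: guard c·x = 6.3569 hit at Δt = 1.2051 (t = 1.2051), x⁻ = (-2.6558, -5.8153) → reset → x⁺ = (-2.4827, -5.2190), jump to mode 3
Mode 3: guard c·x = 19.4333 hit at Δt = 1.0187 (t = 2.2238), x⁻ = (-4.2738, -19.0499) → reset → x⁺ = (-4.2619, -17.2559), jump to mode 0
Mode 0: guard c·x = -6.6676 hit at Δt = 0.8828 (t = 3.1066), x⁻ = (-8.5789, -5.1318) → reset → x⁺ = (-7.5684, -4.5126), jump to mode 3
Mode 3: flow for 0.3763 to horizon, guard not reached → x = (-6.6655, -9.8021)

1 1.2051 1->3
2 2.2238 3->0
3 3.1066 0->3
final: 3 -6.6655 -9.8021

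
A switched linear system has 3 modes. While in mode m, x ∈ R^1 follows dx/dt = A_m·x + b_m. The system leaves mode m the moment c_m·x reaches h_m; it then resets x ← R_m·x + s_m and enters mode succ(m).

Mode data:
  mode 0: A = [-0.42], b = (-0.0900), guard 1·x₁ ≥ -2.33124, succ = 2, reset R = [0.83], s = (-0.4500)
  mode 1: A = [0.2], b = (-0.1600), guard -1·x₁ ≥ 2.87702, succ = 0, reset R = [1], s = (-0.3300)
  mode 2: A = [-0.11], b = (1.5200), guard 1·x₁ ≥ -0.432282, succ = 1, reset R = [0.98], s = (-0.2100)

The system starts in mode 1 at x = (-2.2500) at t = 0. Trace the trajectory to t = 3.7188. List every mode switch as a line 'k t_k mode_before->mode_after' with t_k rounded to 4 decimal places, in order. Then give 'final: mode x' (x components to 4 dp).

Mode 1: guard c·x = 2.8770 hit at Δt = 0.9348 (t = 0.9348), x⁻ = (-2.8770) → reset → x⁺ = (-3.2070), jump to mode 0
Mode 0: guard c·x = -2.3312 hit at Δt = 0.8243 (t = 1.7591), x⁻ = (-2.3312) → reset → x⁺ = (-2.3849), jump to mode 2
Mode 2: guard c·x = -0.4323 hit at Δt = 1.1674 (t = 2.9265), x⁻ = (-0.4323) → reset → x⁺ = (-0.6336), jump to mode 1
Mode 1: flow for 0.7923 to horizon, guard not reached → x = (-0.8798)

1 0.9348 1->0
2 1.7591 0->2
3 2.9265 2->1
final: 1 -0.8798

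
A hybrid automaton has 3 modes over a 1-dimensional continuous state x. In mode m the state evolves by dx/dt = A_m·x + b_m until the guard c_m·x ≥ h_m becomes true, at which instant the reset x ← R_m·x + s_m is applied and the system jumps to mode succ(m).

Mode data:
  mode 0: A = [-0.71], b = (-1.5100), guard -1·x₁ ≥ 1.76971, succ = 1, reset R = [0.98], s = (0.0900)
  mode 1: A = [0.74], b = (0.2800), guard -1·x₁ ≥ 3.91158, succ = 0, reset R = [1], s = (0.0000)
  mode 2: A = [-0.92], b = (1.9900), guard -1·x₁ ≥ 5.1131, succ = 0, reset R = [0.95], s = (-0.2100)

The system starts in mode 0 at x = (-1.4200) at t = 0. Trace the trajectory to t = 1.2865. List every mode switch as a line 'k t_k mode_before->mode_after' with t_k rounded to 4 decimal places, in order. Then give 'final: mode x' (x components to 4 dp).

Mode 0: guard c·x = 1.7697 hit at Δt = 0.9617 (t = 0.9617), x⁻ = (-1.7697) → reset → x⁺ = (-1.6443), jump to mode 1
Mode 1: flow for 0.3248 to horizon, guard not reached → x = (-1.9883)

1 0.9617 0->1
final: 1 -1.9883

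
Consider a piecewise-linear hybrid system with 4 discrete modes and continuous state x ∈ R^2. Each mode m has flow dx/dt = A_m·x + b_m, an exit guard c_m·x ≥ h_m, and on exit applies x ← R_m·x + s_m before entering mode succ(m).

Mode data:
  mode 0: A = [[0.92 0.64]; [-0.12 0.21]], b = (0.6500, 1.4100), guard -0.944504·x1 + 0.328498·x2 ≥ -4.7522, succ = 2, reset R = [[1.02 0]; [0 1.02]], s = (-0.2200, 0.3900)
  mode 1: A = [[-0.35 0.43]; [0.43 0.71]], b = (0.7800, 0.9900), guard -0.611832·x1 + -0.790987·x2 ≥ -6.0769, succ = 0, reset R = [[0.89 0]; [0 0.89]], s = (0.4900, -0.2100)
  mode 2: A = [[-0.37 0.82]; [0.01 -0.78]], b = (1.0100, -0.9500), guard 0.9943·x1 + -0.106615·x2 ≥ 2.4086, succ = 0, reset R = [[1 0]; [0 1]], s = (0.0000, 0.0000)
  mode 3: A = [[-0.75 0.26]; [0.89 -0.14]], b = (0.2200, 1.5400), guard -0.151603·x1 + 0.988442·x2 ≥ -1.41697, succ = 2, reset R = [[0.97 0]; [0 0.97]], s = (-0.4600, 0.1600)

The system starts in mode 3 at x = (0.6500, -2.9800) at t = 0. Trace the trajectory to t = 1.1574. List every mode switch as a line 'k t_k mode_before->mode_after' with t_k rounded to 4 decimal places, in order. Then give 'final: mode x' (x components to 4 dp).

Mode 3: guard c·x = -1.4170 hit at Δt = 0.7236 (t = 0.7236), x⁻ = (0.1981, -1.4032) → reset → x⁺ = (-0.2679, -1.2011), jump to mode 2
Mode 2: flow for 0.4338 to horizon, guard not reached → x = (-0.2191, -1.2068)

1 0.7236 3->2
final: 2 -0.2191 -1.2068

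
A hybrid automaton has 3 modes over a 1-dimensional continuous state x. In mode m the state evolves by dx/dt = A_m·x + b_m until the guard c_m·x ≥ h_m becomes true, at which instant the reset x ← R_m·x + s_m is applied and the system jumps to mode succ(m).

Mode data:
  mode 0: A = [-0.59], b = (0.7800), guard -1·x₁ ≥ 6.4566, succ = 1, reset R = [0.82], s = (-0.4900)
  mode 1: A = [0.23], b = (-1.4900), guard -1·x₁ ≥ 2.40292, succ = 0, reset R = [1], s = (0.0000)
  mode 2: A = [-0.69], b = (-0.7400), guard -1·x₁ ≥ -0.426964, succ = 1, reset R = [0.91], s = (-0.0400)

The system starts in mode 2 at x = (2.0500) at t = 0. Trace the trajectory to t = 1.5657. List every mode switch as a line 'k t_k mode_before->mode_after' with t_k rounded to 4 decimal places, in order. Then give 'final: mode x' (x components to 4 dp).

Mode 2: guard c·x = -0.4270 hit at Δt = 1.0631 (t = 1.0631), x⁻ = (0.4270) → reset → x⁺ = (0.3485), jump to mode 1
Mode 1: flow for 0.5026 to horizon, guard not reached → x = (-0.4026)

1 1.0631 2->1
final: 1 -0.4026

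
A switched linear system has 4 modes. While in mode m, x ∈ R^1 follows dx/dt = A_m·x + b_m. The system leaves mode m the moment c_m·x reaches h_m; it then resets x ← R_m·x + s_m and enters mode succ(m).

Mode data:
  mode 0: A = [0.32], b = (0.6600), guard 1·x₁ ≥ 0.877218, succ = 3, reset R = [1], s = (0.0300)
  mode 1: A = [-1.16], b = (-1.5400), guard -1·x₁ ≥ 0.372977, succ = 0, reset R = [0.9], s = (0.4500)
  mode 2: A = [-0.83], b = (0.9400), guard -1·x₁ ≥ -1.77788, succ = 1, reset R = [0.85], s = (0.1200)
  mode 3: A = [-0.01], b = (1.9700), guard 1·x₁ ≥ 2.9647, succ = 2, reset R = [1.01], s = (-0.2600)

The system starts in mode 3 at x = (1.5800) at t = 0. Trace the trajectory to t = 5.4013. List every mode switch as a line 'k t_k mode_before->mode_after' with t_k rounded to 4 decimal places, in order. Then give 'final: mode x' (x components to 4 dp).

Mode 3: guard c·x = 2.9647 hit at Δt = 0.7111 (t = 0.7111), x⁻ = (2.9647) → reset → x⁺ = (2.7343), jump to mode 2
Mode 2: guard c·x = -1.7779 hit at Δt = 1.0953 (t = 1.8064), x⁻ = (1.7779) → reset → x⁺ = (1.6312), jump to mode 1
Mode 1: guard c·x = 0.3730 hit at Δt = 0.9752 (t = 2.7816), x⁻ = (-0.3730) → reset → x⁺ = (0.1143), jump to mode 0
Mode 0: guard c·x = 0.8772 hit at Δt = 0.9389 (t = 3.7205), x⁻ = (0.8772) → reset → x⁺ = (0.9072), jump to mode 3
Mode 3: guard c·x = 2.9647 hit at Δt = 1.0548 (t = 4.7753), x⁻ = (2.9647) → reset → x⁺ = (2.7343), jump to mode 2
Mode 2: flow for 0.6260 to horizon, guard not reached → x = (2.0852)

1 0.7111 3->2
2 1.8064 2->1
3 2.7816 1->0
4 3.7205 0->3
5 4.7753 3->2
final: 2 2.0852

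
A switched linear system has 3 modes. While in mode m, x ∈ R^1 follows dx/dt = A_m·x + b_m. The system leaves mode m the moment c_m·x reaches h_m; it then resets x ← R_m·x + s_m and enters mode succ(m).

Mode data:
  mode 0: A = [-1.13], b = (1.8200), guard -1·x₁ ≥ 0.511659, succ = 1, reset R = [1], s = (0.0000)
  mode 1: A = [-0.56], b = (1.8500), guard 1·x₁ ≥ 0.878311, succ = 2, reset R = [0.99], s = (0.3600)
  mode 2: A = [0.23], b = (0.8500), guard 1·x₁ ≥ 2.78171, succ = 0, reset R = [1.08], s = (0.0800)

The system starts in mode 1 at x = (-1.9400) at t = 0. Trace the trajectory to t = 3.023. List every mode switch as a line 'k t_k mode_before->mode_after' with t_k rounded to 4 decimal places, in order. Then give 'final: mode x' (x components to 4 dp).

Mode 1: guard c·x = 0.8783 hit at Δt = 1.3769 (t = 1.3769), x⁻ = (0.8783) → reset → x⁺ = (1.2295), jump to mode 2
Mode 2: guard c·x = 2.7817 hit at Δt = 1.1911 (t = 2.5680), x⁻ = (2.7817) → reset → x⁺ = (3.0842), jump to mode 0
Mode 0: flow for 0.4550 to horizon, guard not reached → x = (2.4919)

1 1.3769 1->2
2 2.5680 2->0
final: 0 2.4919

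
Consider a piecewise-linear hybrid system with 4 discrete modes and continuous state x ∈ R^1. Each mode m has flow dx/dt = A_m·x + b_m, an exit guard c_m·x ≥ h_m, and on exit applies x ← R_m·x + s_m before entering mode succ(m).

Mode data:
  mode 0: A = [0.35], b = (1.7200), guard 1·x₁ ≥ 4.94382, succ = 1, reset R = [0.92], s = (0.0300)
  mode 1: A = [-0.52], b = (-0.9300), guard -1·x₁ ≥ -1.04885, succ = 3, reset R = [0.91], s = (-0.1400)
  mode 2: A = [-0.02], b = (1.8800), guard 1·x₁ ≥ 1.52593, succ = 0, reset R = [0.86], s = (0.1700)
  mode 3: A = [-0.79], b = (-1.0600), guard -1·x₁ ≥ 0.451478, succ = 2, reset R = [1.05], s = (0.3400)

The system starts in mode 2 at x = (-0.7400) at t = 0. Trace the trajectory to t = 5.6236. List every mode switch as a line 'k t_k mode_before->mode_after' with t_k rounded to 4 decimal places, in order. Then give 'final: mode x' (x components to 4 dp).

1 1.2104 2->0
2 2.4462 0->1
3 4.0005 1->3
4 5.1202 3->2
final: 2 0.8089

Mode 2: guard c·x = 1.5259 hit at Δt = 1.2104 (t = 1.2104), x⁻ = (1.5259) → reset → x⁺ = (1.4823), jump to mode 0
Mode 0: guard c·x = 4.9438 hit at Δt = 1.2358 (t = 2.4462), x⁻ = (4.9438) → reset → x⁺ = (4.5783), jump to mode 1
Mode 1: guard c·x = -1.0489 hit at Δt = 1.5543 (t = 4.0005), x⁻ = (1.0489) → reset → x⁺ = (0.8145), jump to mode 3
Mode 3: guard c·x = 0.4515 hit at Δt = 1.1197 (t = 5.1202), x⁻ = (-0.4515) → reset → x⁺ = (-0.1341), jump to mode 2
Mode 2: flow for 0.5034 to horizon, guard not reached → x = (0.8089)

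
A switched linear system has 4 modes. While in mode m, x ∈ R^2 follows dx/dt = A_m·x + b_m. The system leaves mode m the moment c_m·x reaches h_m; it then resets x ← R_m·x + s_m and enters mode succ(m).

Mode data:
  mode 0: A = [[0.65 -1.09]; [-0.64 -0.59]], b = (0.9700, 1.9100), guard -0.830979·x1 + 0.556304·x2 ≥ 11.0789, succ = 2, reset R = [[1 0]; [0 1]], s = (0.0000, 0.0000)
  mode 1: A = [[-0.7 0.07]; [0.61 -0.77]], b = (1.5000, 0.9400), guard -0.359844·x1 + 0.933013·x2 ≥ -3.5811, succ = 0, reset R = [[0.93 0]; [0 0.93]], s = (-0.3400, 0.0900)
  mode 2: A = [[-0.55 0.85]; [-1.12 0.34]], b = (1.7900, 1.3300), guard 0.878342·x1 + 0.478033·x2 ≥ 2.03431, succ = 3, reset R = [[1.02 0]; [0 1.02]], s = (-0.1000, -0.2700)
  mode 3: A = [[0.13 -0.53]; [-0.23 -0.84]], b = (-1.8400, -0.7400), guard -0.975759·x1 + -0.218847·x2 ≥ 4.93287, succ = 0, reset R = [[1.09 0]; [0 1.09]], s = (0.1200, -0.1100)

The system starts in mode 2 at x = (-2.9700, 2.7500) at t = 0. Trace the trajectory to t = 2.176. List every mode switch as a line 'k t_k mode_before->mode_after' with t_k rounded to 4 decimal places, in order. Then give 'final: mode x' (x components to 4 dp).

1 0.4517 2->3
2 1.8356 3->0
final: 0 -7.7571 3.1434

Mode 2: guard c·x = 2.0343 hit at Δt = 0.4517 (t = 0.4517), x⁻ = (-0.2788, 4.7678) → reset → x⁺ = (-0.3843, 4.5931), jump to mode 3
Mode 3: guard c·x = 4.9329 hit at Δt = 1.3839 (t = 1.8356), x⁻ = (-5.3879, 1.4824) → reset → x⁺ = (-5.7528, 1.5058), jump to mode 0
Mode 0: flow for 0.3404 to horizon, guard not reached → x = (-7.7571, 3.1434)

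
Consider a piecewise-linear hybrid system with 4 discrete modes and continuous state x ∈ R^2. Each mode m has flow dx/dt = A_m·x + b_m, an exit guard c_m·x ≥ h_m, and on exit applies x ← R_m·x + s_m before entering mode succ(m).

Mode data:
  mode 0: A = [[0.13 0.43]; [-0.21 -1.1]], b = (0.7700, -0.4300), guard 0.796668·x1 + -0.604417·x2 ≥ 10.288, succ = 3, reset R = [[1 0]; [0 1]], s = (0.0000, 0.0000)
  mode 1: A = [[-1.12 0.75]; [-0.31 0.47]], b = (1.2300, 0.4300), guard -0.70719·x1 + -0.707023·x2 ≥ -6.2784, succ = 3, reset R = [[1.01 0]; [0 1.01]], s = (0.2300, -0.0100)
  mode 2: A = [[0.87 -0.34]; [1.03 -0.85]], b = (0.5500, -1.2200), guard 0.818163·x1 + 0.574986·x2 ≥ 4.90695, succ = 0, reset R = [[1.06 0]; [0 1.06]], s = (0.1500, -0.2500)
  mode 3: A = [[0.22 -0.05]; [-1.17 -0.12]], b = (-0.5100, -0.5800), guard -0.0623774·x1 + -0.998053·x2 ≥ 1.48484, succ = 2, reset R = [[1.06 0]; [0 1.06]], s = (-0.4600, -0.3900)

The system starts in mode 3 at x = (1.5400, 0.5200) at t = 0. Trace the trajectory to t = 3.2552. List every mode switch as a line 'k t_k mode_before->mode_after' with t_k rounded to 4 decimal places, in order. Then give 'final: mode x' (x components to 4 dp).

1 0.9439 3->2
2 2.2466 2->0
final: 0 7.3404 -0.8573

Mode 3: guard c·x = 1.4848 hit at Δt = 0.9439 (t = 0.9439), x⁻ = (1.3879, -1.5745) → reset → x⁺ = (1.0112, -2.0589), jump to mode 2
Mode 2: guard c·x = 4.9070 hit at Δt = 1.3027 (t = 2.2466), x⁻ = (5.2957, 0.9986) → reset → x⁺ = (5.7635, 0.8085), jump to mode 0
Mode 0: flow for 1.0086 to horizon, guard not reached → x = (7.3404, -0.8573)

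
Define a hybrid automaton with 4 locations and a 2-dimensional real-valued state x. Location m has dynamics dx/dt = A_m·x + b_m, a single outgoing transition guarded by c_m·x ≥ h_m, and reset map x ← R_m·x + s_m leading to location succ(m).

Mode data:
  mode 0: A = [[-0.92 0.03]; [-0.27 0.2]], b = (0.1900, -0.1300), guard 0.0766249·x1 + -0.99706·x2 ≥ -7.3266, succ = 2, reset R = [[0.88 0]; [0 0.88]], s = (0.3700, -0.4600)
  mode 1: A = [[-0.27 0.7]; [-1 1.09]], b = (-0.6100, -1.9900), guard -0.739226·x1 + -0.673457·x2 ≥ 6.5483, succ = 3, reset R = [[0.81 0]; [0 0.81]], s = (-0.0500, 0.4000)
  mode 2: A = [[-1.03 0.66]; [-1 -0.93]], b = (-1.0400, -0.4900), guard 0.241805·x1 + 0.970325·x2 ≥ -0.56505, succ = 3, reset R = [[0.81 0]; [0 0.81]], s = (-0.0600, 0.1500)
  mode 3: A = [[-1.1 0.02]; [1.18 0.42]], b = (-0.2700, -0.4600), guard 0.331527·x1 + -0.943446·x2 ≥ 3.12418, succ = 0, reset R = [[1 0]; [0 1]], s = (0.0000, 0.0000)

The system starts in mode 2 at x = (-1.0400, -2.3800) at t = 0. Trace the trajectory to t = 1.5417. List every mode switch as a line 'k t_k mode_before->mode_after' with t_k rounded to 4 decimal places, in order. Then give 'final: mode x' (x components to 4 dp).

1 1.0897 2->3
final: 3 -0.8421 -0.8679

Mode 2: guard c·x = -0.5651 hit at Δt = 1.0897 (t = 1.0897), x⁻ = (-1.4329, -0.2253) → reset → x⁺ = (-1.2206, -0.0325), jump to mode 3
Mode 3: flow for 0.4520 to horizon, guard not reached → x = (-0.8421, -0.8679)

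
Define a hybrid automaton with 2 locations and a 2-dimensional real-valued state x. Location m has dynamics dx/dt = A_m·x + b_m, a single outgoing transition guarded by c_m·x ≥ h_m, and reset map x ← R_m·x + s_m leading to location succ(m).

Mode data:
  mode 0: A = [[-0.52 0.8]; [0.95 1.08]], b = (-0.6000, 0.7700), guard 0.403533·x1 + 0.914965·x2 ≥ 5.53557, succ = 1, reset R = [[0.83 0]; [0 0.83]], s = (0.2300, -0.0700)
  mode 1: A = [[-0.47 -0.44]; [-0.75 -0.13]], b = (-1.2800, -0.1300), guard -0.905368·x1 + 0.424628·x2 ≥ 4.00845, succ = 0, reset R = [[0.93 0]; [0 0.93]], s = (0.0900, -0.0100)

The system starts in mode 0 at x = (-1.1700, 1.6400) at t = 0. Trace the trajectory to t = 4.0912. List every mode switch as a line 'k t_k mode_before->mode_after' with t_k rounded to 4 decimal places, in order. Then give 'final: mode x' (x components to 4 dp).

Mode 0: guard c·x = 5.5356 hit at Δt = 1.0358 (t = 1.0358), x⁻ = (0.9417, 5.6347) → reset → x⁺ = (1.0116, 4.6068), jump to mode 1
Mode 1: guard c·x = 4.0084 hit at Δt = 1.1888 (t = 2.2246), x⁻ = (-2.3143, 4.5056) → reset → x⁺ = (-2.0623, 4.1802), jump to mode 0
Mode 0: guard c·x = 5.5356 hit at Δt = 0.4044 (t = 2.6290), x⁻ = (-0.3986, 6.2258) → reset → x⁺ = (-0.1008, 5.0974), jump to mode 1
Mode 1: guard c·x = 4.0084 hit at Δt = 0.6460 (t = 3.2750), x⁻ = (-2.0224, 5.1280) → reset → x⁺ = (-1.7908, 4.7590), jump to mode 0
Mode 0: guard c·x = 5.5356 hit at Δt = 0.2784 (t = 3.5534), x⁻ = (-0.5682, 6.3006) → reset → x⁺ = (-0.2416, 5.1595), jump to mode 1
Mode 1: flow for 0.5378 to horizon, guard not reached → x = (-1.8647, 5.1707)

1 1.0358 0->1
2 2.2246 1->0
3 2.6290 0->1
4 3.2750 1->0
5 3.5534 0->1
final: 1 -1.8647 5.1707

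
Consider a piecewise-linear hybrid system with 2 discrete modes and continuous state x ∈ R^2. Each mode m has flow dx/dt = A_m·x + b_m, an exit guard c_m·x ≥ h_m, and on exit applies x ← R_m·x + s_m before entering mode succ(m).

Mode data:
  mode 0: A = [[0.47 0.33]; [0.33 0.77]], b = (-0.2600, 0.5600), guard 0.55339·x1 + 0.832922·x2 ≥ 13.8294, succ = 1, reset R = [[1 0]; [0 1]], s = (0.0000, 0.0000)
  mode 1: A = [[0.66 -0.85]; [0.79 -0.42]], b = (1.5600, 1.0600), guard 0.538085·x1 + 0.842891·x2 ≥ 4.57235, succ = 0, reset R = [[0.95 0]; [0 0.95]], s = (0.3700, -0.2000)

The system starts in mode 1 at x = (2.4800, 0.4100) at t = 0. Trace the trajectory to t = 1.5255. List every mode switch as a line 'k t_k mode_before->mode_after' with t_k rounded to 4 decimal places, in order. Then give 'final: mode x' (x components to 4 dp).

Mode 1: guard c·x = 4.5724 hit at Δt = 0.7198 (t = 0.7198), x⁻ = (4.3122, 2.6718) → reset → x⁺ = (4.4666, 2.3382), jump to mode 0
Mode 0: flow for 0.8057 to horizon, guard not reached → x = (7.6405, 7.0699)

1 0.7198 1->0
final: 0 7.6405 7.0699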